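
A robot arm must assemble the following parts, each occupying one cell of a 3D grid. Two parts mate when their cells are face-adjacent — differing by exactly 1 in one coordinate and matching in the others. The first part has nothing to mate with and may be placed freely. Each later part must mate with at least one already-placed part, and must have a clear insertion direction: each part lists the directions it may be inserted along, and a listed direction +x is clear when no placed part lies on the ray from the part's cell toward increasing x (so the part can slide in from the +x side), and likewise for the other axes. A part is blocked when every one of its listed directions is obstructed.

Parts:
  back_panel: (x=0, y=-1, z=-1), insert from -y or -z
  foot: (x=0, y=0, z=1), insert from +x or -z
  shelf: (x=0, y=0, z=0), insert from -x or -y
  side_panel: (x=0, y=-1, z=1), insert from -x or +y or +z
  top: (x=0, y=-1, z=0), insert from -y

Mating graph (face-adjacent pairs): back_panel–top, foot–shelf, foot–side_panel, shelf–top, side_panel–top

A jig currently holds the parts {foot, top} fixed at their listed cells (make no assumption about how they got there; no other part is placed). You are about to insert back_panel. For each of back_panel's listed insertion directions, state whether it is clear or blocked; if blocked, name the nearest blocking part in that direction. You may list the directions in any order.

-y: ray from back_panel(0, -1, -1) has no placed part ⇒ clear
-z: ray from back_panel(0, -1, -1) has no placed part ⇒ clear

-y: clear; -z: clear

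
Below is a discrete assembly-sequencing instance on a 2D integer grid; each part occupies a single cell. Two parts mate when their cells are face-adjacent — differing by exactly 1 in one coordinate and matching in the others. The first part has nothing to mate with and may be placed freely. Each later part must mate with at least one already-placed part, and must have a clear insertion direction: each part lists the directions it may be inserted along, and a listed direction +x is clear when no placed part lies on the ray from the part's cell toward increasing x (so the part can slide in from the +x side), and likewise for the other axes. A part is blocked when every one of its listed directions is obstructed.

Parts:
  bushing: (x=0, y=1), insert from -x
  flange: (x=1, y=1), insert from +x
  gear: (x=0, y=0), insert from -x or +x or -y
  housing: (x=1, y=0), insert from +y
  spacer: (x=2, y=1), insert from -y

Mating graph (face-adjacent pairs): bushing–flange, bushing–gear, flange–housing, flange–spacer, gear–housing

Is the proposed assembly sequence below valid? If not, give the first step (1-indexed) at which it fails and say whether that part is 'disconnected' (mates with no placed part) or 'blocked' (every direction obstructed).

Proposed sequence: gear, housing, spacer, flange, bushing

Invalid at step 3 (disconnected)

1. gear@(0, 0) [-x clear] — {gear}
2. housing@(1, 0) [+y clear] — {gear, housing}
3. spacer@(2, 1) — no placed neighbour ⇒ disconnected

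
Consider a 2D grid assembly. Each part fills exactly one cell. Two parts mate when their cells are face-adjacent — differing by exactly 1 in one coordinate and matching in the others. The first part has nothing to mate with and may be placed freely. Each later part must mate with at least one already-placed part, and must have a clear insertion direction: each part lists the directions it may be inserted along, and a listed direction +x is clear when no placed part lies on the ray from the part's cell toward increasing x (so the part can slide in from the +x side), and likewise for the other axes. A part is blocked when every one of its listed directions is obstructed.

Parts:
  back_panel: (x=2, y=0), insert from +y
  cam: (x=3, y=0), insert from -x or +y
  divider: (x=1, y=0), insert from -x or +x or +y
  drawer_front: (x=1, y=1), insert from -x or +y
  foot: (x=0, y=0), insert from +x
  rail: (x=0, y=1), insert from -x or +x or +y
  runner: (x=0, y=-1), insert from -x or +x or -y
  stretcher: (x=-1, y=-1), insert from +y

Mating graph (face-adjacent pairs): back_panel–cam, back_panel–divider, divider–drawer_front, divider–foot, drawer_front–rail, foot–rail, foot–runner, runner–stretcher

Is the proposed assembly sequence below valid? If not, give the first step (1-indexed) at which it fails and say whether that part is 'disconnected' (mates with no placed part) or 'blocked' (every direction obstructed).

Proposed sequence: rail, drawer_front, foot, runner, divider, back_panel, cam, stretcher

Valid

1. rail@(0, 1) [-x clear] — {rail}
2. drawer_front@(1, 1) [+y clear] — {drawer_front, rail}
3. foot@(0, 0) [+x clear] — {drawer_front, foot, rail}
4. runner@(0, -1) [-x clear] — {drawer_front, foot, rail, runner}
5. divider@(1, 0) [+x clear] — {divider, drawer_front, foot, rail, runner}
6. back_panel@(2, 0) [+y clear] — {back_panel, divider, drawer_front, foot, rail, runner}
7. cam@(3, 0) [+y clear] — {back_panel, cam, divider, drawer_front, foot, rail, runner}
8. stretcher@(-1, -1) [+y clear] — {back_panel, cam, divider, drawer_front, foot, rail, runner, stretcher}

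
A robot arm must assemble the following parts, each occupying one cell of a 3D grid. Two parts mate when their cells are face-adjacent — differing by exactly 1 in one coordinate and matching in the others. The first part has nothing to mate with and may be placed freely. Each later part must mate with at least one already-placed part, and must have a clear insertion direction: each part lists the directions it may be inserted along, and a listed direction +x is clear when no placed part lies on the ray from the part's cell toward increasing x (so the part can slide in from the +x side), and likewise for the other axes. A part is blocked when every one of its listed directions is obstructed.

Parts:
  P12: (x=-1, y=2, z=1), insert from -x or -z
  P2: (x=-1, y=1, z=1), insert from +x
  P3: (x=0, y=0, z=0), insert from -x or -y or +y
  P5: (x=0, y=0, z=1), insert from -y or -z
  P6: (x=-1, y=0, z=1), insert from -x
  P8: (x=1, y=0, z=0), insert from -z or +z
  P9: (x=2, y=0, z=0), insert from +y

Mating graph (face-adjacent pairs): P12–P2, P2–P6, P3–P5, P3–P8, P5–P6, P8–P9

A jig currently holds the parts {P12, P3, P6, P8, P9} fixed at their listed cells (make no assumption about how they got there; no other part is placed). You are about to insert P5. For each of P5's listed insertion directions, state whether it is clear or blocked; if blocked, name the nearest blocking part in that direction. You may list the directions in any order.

-y: ray from P5(0, 0, 1) has no placed part ⇒ clear
-z: nearest on ray is P3@(0, 0, 0) ⇒ blocked

-y: clear; -z: blocked by P3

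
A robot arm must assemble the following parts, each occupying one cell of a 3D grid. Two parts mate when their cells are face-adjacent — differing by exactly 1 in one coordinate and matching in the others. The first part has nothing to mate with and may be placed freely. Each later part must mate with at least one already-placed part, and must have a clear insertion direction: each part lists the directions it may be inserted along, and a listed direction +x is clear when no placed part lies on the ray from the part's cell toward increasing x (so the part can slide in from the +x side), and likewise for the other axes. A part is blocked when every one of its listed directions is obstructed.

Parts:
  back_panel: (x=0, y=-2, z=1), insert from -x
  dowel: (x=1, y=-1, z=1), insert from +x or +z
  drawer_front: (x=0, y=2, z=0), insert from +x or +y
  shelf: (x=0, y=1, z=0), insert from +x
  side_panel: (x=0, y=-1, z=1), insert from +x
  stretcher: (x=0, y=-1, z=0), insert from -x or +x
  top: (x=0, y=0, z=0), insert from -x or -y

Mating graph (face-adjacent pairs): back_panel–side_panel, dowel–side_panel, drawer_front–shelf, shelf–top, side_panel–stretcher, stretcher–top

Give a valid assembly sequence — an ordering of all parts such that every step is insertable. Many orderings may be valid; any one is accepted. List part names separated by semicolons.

1. drawer_front@(0, 2, 0) [+x clear] — {drawer_front}
2. shelf@(0, 1, 0) [+x clear] — {drawer_front, shelf}
3. top@(0, 0, 0) [-x clear] — {drawer_front, shelf, top}
4. stretcher@(0, -1, 0) [-x clear] — {drawer_front, shelf, stretcher, top}
5. side_panel@(0, -1, 1) [+x clear] — {drawer_front, shelf, side_panel, stretcher, top}
6. dowel@(1, -1, 1) [+x clear] — {dowel, drawer_front, shelf, side_panel, stretcher, top}
7. back_panel@(0, -2, 1) [-x clear] — {back_panel, dowel, drawer_front, shelf, side_panel, stretcher, top}

drawer_front; shelf; top; stretcher; side_panel; dowel; back_panel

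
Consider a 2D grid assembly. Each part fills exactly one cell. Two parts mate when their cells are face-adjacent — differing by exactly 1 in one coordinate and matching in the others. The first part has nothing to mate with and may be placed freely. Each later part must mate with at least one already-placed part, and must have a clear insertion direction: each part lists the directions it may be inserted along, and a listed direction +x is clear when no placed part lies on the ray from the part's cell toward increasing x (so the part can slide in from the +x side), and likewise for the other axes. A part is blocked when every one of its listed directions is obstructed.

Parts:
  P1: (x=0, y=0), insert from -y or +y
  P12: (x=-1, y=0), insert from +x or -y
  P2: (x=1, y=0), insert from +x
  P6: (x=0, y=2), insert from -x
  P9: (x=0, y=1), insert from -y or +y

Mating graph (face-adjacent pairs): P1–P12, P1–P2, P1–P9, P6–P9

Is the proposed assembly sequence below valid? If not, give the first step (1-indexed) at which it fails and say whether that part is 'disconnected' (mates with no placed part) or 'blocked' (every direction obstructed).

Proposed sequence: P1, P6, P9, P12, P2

Invalid at step 2 (disconnected)

1. P1@(0, 0) [-y clear] — {P1}
2. P6@(0, 2) — no placed neighbour ⇒ disconnected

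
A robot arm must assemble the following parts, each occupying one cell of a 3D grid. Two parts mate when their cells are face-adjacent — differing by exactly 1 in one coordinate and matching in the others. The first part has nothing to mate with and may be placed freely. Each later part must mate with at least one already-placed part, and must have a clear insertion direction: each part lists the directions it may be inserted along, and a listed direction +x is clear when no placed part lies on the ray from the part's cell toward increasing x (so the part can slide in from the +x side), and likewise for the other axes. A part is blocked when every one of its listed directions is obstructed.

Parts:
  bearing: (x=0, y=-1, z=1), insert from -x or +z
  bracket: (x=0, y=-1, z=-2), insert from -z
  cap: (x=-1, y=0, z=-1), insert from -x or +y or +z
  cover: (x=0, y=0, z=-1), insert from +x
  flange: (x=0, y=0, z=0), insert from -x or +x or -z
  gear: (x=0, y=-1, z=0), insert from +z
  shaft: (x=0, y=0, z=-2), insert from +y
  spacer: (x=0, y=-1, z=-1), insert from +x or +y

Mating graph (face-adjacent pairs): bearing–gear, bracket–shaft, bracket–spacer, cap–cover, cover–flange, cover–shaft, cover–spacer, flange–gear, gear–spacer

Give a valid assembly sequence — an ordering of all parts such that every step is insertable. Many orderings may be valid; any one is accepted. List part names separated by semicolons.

1. spacer@(0, -1, -1) [+x clear] — {spacer}
2. cover@(0, 0, -1) [+x clear] — {cover, spacer}
3. shaft@(0, 0, -2) [+y clear] — {cover, shaft, spacer}
4. cap@(-1, 0, -1) [-x clear] — {cap, cover, shaft, spacer}
5. gear@(0, -1, 0) [+z clear] — {cap, cover, gear, shaft, spacer}
6. bearing@(0, -1, 1) [-x clear] — {bearing, cap, cover, gear, shaft, spacer}
7. flange@(0, 0, 0) [-x clear] — {bearing, cap, cover, flange, gear, shaft, spacer}
8. bracket@(0, -1, -2) [-z clear] — {bearing, bracket, cap, cover, flange, gear, shaft, spacer}

spacer; cover; shaft; cap; gear; bearing; flange; bracket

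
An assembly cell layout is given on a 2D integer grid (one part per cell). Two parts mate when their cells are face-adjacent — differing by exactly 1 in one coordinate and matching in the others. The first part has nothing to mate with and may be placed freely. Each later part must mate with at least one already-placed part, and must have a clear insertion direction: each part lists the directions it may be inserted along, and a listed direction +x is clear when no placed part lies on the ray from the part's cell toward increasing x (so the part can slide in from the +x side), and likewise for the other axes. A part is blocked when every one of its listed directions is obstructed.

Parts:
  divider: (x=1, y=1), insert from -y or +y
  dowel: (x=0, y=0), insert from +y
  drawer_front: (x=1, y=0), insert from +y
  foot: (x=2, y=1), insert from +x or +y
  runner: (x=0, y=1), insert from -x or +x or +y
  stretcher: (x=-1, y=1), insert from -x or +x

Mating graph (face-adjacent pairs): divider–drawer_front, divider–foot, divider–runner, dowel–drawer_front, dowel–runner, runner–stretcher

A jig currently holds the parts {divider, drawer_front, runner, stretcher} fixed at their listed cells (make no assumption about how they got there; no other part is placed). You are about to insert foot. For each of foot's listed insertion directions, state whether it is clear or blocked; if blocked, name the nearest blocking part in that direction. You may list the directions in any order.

+x: ray from foot(2, 1) has no placed part ⇒ clear
+y: ray from foot(2, 1) has no placed part ⇒ clear

+x: clear; +y: clear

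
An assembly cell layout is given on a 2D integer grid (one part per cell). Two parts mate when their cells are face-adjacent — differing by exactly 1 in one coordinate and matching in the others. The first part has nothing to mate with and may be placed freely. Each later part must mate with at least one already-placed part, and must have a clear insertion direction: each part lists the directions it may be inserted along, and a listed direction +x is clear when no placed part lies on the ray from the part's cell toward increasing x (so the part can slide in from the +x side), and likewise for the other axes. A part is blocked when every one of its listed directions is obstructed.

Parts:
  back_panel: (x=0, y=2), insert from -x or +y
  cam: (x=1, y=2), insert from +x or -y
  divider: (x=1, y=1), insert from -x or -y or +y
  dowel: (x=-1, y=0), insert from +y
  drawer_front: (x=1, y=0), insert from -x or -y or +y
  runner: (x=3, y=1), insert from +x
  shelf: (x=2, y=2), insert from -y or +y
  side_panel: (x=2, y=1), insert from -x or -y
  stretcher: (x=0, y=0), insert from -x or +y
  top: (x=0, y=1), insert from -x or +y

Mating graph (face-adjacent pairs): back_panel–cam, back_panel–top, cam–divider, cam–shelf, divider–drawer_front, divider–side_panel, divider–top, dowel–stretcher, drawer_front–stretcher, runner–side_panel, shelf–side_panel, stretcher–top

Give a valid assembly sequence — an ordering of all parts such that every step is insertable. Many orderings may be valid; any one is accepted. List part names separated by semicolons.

1. shelf@(2, 2) [-y clear] — {shelf}
2. cam@(1, 2) [-y clear] — {cam, shelf}
3. back_panel@(0, 2) [-x clear] — {back_panel, cam, shelf}
4. top@(0, 1) [-x clear] — {back_panel, cam, shelf, top}
5. divider@(1, 1) [-y clear] — {back_panel, cam, divider, shelf, top}
6. drawer_front@(1, 0) [-x clear] — {back_panel, cam, divider, drawer_front, shelf, top}
7. side_panel@(2, 1) [-y clear] — {back_panel, cam, divider, drawer_front, shelf, side_panel, top}
8. runner@(3, 1) [+x clear] — {back_panel, cam, divider, drawer_front, runner, shelf, side_panel, top}
9. stretcher@(0, 0) [-x clear] — {back_panel, cam, divider, drawer_front, runner, shelf, side_panel, stretcher, top}
10. dowel@(-1, 0) [+y clear] — {back_panel, cam, divider, dowel, drawer_front, runner, shelf, side_panel, stretcher, top}

shelf; cam; back_panel; top; divider; drawer_front; side_panel; runner; stretcher; dowel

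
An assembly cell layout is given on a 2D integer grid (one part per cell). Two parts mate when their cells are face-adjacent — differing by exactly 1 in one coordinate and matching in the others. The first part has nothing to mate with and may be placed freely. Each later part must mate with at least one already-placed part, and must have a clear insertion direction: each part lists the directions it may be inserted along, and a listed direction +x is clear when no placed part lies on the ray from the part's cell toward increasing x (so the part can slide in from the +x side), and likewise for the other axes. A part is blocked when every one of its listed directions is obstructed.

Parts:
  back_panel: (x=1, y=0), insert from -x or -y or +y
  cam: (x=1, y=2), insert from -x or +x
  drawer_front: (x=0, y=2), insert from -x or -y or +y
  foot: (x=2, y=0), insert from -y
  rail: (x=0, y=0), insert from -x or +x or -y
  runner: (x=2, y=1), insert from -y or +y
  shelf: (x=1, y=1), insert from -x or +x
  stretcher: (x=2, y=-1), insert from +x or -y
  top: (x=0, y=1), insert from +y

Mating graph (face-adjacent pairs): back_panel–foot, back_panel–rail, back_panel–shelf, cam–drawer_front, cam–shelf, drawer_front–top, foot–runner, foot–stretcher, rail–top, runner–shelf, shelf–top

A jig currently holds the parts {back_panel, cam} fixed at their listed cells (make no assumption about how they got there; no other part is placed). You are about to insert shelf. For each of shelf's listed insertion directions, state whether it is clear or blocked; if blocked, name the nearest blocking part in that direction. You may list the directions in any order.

-x: ray from shelf(1, 1) has no placed part ⇒ clear
+x: ray from shelf(1, 1) has no placed part ⇒ clear

+x: clear; -x: clear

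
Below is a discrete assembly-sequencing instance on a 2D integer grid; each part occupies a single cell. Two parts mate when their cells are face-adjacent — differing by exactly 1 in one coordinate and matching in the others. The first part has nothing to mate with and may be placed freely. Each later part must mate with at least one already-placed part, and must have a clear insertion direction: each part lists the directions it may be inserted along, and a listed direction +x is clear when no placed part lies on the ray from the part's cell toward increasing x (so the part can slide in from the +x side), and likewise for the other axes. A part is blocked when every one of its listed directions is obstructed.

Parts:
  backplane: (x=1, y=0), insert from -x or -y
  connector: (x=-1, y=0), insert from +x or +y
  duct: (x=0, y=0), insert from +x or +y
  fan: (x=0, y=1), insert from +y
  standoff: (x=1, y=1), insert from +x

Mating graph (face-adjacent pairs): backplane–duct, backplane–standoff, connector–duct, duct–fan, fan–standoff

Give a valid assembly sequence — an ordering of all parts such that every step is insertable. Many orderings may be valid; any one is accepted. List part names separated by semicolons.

1. fan@(0, 1) [+y clear] — {fan}
2. duct@(0, 0) [+x clear] — {duct, fan}
3. connector@(-1, 0) [+y clear] — {connector, duct, fan}
4. backplane@(1, 0) [-y clear] — {backplane, connector, duct, fan}
5. standoff@(1, 1) [+x clear] — {backplane, connector, duct, fan, standoff}

fan; duct; connector; backplane; standoff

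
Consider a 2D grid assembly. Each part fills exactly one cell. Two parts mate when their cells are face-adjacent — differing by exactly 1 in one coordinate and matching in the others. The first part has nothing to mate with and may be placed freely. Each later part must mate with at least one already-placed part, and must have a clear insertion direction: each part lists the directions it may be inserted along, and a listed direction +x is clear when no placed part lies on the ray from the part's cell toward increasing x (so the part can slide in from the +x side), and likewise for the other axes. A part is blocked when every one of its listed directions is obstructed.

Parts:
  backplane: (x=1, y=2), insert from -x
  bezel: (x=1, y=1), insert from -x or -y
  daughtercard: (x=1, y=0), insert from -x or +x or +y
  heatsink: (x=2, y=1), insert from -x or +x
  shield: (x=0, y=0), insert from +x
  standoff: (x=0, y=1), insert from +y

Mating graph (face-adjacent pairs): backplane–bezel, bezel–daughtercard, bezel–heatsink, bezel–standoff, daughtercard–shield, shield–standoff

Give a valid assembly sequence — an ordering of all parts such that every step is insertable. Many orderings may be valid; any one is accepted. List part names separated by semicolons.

1. shield@(0, 0) [+x clear] — {shield}
2. standoff@(0, 1) [+y clear] — {shield, standoff}
3. bezel@(1, 1) [-y clear] — {bezel, shield, standoff}
4. heatsink@(2, 1) [+x clear] — {bezel, heatsink, shield, standoff}
5. daughtercard@(1, 0) [+x clear] — {bezel, daughtercard, heatsink, shield, standoff}
6. backplane@(1, 2) [-x clear] — {backplane, bezel, daughtercard, heatsink, shield, standoff}

shield; standoff; bezel; heatsink; daughtercard; backplane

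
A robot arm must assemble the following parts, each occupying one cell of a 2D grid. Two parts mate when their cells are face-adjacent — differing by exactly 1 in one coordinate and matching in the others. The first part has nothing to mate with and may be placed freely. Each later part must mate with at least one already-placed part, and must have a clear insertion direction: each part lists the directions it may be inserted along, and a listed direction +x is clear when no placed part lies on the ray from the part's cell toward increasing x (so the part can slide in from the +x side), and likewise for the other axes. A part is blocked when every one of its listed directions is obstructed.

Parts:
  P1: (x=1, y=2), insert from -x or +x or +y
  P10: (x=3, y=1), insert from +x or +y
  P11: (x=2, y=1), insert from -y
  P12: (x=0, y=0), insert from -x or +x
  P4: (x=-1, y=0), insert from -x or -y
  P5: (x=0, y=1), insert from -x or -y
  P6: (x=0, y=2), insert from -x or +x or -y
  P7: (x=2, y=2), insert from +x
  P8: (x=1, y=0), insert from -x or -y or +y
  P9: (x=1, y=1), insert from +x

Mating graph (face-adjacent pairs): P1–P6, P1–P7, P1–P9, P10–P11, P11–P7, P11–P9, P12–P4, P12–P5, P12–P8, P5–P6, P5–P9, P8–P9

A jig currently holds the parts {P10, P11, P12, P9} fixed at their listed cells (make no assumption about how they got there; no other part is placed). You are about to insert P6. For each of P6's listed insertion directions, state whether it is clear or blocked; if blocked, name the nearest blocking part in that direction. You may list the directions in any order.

-x: ray from P6(0, 2) has no placed part ⇒ clear
+x: ray from P6(0, 2) has no placed part ⇒ clear
-y: nearest on ray is P12@(0, 0) ⇒ blocked

+x: clear; -x: clear; -y: blocked by P12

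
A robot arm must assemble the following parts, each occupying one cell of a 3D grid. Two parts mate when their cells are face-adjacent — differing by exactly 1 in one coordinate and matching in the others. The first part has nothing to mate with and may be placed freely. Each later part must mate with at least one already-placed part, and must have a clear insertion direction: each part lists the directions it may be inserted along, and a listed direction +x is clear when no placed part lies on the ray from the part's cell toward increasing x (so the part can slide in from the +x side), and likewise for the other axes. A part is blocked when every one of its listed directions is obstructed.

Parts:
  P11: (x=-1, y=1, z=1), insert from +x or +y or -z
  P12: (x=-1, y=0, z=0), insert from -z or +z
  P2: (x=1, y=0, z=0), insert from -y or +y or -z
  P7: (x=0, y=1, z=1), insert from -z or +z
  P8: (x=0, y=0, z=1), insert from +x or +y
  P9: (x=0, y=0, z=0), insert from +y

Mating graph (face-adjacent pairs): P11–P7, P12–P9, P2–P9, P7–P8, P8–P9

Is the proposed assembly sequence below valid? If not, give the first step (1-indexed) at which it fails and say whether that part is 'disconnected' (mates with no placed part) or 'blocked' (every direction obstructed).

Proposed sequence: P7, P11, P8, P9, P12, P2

1. P7@(0, 1, 1) [-z clear] — {P7}
2. P11@(-1, 1, 1) [+y clear] — {P11, P7}
3. P8@(0, 0, 1) [+x clear] — {P11, P7, P8}
4. P9@(0, 0, 0) [+y clear] — {P11, P7, P8, P9}
5. P12@(-1, 0, 0) [-z clear] — {P11, P12, P7, P8, P9}
6. P2@(1, 0, 0) [-y clear] — {P11, P12, P2, P7, P8, P9}

Valid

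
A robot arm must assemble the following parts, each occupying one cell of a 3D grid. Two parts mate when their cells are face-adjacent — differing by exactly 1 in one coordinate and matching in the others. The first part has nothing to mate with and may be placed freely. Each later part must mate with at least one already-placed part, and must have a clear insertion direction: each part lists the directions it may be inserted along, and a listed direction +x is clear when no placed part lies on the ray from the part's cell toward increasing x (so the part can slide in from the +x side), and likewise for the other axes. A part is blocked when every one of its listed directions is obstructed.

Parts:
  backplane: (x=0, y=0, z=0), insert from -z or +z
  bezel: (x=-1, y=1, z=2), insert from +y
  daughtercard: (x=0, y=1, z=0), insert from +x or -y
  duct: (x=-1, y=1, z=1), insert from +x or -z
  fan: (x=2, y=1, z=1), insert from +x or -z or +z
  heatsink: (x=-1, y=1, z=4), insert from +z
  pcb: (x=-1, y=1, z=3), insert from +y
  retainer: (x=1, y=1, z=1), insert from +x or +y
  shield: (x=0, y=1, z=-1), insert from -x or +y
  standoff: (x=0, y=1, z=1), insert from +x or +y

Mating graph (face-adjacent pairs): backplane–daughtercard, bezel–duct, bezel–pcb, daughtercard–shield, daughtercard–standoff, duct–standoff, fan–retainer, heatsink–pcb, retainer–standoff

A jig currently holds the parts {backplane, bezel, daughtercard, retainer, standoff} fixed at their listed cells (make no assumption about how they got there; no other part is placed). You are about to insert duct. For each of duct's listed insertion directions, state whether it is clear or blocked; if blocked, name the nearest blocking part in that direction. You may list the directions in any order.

+x: nearest on ray is standoff@(0, 1, 1) ⇒ blocked
-z: ray from duct(-1, 1, 1) has no placed part ⇒ clear

+x: blocked by standoff; -z: clear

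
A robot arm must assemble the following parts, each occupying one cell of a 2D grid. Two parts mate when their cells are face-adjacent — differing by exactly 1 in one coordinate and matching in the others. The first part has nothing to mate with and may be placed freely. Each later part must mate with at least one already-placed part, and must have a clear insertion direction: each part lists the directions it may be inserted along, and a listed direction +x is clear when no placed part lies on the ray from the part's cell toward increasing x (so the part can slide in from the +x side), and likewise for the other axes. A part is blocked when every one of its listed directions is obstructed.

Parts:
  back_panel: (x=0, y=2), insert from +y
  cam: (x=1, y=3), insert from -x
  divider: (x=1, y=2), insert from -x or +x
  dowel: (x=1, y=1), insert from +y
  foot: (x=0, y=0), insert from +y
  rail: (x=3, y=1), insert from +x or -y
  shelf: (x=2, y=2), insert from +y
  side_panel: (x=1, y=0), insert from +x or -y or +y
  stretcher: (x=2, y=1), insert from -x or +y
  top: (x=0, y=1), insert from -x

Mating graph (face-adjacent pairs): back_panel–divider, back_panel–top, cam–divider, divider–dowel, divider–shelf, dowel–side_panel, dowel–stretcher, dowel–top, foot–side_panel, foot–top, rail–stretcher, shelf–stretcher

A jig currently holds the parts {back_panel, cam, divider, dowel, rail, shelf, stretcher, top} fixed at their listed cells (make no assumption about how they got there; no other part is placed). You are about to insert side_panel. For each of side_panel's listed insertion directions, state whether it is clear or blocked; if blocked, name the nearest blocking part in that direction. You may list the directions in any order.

+x: clear; +y: blocked by dowel; -y: clear

+x: ray from side_panel(1, 0) has no placed part ⇒ clear
-y: ray from side_panel(1, 0) has no placed part ⇒ clear
+y: nearest on ray is dowel@(1, 1) ⇒ blocked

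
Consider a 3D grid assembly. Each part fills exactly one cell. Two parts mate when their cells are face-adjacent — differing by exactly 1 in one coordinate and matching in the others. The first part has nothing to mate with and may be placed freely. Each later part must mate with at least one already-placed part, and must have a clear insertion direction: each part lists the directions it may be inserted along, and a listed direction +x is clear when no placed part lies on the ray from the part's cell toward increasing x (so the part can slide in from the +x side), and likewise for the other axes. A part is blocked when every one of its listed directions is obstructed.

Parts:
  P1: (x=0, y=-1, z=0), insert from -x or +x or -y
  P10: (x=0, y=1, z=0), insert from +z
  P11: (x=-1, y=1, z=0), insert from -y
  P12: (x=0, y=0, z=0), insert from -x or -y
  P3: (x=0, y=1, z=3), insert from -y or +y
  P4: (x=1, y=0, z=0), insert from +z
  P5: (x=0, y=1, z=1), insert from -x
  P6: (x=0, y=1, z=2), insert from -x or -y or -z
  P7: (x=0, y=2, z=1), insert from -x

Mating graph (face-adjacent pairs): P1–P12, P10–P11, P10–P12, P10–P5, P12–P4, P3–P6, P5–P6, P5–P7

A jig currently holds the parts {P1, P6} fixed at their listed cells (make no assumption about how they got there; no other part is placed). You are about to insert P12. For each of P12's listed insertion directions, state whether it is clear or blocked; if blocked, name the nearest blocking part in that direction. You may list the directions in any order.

-x: ray from P12(0, 0, 0) has no placed part ⇒ clear
-y: nearest on ray is P1@(0, -1, 0) ⇒ blocked

-x: clear; -y: blocked by P1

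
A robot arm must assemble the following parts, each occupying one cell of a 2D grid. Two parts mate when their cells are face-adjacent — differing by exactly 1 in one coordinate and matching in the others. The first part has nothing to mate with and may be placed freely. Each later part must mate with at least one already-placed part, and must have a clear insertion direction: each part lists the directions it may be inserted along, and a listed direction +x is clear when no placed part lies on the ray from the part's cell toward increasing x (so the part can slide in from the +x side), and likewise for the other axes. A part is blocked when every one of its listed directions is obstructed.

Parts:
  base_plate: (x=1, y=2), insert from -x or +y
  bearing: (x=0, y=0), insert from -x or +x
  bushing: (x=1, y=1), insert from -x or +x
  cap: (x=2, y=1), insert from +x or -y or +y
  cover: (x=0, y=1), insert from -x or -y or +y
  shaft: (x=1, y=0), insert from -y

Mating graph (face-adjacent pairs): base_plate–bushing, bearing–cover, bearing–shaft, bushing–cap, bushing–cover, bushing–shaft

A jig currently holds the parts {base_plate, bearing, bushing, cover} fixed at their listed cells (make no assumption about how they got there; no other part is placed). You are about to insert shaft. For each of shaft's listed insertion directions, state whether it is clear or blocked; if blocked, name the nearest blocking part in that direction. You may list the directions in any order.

-y: ray from shaft(1, 0) has no placed part ⇒ clear

-y: clear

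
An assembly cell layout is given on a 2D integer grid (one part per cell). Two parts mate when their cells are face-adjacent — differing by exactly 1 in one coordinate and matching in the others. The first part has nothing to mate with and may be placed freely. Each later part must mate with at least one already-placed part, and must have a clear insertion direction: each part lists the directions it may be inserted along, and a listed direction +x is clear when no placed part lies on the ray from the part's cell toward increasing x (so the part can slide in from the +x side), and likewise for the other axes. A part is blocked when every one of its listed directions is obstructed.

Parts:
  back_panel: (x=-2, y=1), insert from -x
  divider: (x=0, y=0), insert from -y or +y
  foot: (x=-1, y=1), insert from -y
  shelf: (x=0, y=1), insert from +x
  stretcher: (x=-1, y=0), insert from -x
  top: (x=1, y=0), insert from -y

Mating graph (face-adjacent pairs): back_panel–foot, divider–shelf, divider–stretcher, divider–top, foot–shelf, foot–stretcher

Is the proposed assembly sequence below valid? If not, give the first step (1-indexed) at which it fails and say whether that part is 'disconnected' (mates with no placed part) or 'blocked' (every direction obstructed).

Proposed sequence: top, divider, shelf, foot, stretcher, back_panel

1. top@(1, 0) [-y clear] — {top}
2. divider@(0, 0) [-y clear] — {divider, top}
3. shelf@(0, 1) [+x clear] — {divider, shelf, top}
4. foot@(-1, 1) [-y clear] — {divider, foot, shelf, top}
5. stretcher@(-1, 0) [-x clear] — {divider, foot, shelf, stretcher, top}
6. back_panel@(-2, 1) [-x clear] — {back_panel, divider, foot, shelf, stretcher, top}

Valid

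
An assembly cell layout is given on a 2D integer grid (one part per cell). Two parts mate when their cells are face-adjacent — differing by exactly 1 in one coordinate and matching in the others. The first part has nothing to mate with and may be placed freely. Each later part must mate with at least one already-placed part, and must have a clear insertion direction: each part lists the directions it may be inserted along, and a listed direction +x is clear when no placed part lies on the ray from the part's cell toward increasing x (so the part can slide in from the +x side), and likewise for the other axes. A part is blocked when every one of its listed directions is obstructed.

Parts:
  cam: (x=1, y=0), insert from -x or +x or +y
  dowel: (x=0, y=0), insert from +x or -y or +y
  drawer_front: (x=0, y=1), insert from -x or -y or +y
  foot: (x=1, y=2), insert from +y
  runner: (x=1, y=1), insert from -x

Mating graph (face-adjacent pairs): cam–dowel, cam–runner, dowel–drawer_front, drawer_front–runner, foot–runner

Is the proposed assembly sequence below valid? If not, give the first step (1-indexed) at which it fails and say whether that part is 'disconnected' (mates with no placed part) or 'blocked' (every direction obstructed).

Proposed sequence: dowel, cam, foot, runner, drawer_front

Invalid at step 3 (disconnected)

1. dowel@(0, 0) [+x clear] — {dowel}
2. cam@(1, 0) [+x clear] — {cam, dowel}
3. foot@(1, 2) — no placed neighbour ⇒ disconnected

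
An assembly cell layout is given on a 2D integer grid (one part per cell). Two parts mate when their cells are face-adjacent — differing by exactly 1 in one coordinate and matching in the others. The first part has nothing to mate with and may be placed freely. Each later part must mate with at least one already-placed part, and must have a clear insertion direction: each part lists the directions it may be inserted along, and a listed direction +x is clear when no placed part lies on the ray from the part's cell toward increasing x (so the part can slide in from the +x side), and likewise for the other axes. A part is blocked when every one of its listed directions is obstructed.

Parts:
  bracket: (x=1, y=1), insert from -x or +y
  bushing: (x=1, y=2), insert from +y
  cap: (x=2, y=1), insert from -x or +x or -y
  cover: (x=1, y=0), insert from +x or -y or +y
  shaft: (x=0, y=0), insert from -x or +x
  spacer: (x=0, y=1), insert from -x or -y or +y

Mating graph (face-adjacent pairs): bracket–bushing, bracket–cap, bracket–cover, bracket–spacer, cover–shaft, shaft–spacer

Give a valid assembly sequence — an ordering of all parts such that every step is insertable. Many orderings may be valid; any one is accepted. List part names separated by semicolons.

bracket; cap; bushing; cover; shaft; spacer

1. bracket@(1, 1) [-x clear] — {bracket}
2. cap@(2, 1) [+x clear] — {bracket, cap}
3. bushing@(1, 2) [+y clear] — {bracket, bushing, cap}
4. cover@(1, 0) [+x clear] — {bracket, bushing, cap, cover}
5. shaft@(0, 0) [-x clear] — {bracket, bushing, cap, cover, shaft}
6. spacer@(0, 1) [-x clear] — {bracket, bushing, cap, cover, shaft, spacer}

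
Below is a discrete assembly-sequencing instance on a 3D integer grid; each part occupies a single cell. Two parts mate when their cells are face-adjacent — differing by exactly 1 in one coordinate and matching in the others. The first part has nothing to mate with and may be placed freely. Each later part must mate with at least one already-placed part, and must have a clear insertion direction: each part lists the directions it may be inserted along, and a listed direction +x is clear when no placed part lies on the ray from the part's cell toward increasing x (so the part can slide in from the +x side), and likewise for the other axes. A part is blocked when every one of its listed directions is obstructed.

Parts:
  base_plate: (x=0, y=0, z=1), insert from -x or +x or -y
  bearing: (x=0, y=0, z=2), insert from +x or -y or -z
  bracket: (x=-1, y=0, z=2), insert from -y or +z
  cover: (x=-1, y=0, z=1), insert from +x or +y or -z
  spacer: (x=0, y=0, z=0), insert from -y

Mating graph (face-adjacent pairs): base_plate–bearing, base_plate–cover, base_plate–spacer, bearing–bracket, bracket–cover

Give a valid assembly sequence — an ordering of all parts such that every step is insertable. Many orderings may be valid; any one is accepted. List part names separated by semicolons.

spacer; base_plate; cover; bracket; bearing

1. spacer@(0, 0, 0) [-y clear] — {spacer}
2. base_plate@(0, 0, 1) [-x clear] — {base_plate, spacer}
3. cover@(-1, 0, 1) [+y clear] — {base_plate, cover, spacer}
4. bracket@(-1, 0, 2) [-y clear] — {base_plate, bracket, cover, spacer}
5. bearing@(0, 0, 2) [+x clear] — {base_plate, bearing, bracket, cover, spacer}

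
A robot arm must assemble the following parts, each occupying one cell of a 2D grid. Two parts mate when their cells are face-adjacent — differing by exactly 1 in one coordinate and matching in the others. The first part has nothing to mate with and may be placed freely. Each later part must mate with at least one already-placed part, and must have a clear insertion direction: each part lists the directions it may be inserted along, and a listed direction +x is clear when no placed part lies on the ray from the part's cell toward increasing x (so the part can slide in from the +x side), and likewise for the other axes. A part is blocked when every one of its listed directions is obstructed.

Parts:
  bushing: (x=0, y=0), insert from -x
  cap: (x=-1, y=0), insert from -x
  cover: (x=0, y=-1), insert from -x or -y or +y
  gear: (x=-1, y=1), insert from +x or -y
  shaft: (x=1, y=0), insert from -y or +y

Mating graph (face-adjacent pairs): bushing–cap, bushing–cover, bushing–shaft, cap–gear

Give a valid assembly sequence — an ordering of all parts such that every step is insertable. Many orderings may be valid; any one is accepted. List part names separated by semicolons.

bushing; shaft; cap; gear; cover

1. bushing@(0, 0) [-x clear] — {bushing}
2. shaft@(1, 0) [-y clear] — {bushing, shaft}
3. cap@(-1, 0) [-x clear] — {bushing, cap, shaft}
4. gear@(-1, 1) [+x clear] — {bushing, cap, gear, shaft}
5. cover@(0, -1) [-x clear] — {bushing, cap, cover, gear, shaft}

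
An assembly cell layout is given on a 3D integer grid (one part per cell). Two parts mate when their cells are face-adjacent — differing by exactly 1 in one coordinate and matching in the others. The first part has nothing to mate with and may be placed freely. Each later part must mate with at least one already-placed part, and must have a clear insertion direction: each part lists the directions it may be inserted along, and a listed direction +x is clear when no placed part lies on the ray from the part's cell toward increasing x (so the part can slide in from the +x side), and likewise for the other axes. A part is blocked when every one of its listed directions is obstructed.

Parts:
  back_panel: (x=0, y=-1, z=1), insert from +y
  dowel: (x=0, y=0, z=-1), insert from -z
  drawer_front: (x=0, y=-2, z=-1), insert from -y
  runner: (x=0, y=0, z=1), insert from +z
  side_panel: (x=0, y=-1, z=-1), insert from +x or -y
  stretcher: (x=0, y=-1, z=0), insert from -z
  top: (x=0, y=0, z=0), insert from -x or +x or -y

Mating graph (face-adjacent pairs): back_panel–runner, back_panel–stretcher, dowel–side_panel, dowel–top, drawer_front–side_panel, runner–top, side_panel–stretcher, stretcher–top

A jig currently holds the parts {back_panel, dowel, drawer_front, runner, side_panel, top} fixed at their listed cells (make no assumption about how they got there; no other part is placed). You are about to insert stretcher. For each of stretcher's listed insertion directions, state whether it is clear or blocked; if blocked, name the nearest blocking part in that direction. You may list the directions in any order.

-z: nearest on ray is side_panel@(0, -1, -1) ⇒ blocked

-z: blocked by side_panel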